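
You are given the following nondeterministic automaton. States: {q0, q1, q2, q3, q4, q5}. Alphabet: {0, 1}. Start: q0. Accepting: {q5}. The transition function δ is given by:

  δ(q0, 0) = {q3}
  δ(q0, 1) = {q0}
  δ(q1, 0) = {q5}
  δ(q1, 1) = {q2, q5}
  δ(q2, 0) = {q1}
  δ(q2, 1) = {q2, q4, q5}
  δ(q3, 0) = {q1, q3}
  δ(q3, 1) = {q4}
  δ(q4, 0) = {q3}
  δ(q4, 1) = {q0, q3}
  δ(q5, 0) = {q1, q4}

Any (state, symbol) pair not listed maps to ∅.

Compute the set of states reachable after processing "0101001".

Start in {q0}.
Read '0': {q0} → {q3}.
Read '1': {q3} → {q4}.
Read '0': {q4} → {q3}.
Read '1': {q3} → {q4}.
Read '0': {q4} → {q3}.
Read '0': {q3} → {q1, q3}.
Read '1': {q1, q3} → {q2, q4, q5}.

{q2, q4, q5}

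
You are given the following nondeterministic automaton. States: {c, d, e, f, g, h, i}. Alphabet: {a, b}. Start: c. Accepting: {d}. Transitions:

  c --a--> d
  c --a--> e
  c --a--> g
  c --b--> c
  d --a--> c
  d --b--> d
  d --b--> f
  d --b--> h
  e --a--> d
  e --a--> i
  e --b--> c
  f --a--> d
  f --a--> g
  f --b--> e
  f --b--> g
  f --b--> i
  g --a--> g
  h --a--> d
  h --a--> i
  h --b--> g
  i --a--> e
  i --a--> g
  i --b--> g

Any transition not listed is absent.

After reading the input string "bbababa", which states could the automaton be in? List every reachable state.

Start in {c}.
Read 'b': {c} → {c}.
Read 'b': {c} → {c}.
Read 'a': {c} → {d, e, g}.
Read 'b': {d, e, g} → {c, d, f, h}.
Read 'a': {c, d, f, h} → {c, d, e, g, i}.
Read 'b': {c, d, e, g, i} → {c, d, f, g, h}.
Read 'a': {c, d, f, g, h} → {c, d, e, g, i}.

{c, d, e, g, i}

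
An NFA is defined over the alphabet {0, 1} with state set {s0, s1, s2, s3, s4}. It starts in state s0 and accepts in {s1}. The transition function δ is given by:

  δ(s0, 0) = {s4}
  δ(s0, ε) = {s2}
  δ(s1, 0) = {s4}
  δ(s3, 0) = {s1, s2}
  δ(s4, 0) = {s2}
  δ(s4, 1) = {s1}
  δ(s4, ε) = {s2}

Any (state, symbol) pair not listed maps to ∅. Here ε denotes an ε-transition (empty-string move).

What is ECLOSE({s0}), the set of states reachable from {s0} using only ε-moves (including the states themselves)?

{s0, s2}

Begin with {s0}.
ε-move s0 → s2; add s2.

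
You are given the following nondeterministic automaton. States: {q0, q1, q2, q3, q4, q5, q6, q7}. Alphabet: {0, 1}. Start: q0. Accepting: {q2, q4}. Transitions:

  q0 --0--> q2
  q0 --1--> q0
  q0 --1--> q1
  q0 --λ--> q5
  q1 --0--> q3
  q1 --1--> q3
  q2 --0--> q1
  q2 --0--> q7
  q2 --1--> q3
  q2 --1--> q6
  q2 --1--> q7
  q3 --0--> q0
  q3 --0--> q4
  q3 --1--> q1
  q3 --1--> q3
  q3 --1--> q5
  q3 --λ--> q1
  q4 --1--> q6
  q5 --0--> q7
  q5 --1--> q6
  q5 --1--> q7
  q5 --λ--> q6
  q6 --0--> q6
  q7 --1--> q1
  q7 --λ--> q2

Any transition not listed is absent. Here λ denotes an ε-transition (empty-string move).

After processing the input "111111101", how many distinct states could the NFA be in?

Start: ε-closure({q0}) = {q0, q5, q6}.
Read '1': q0→{q0, q1}, q5→{q6, q7}, q6→∅; union {q0, q1, q6, q7}; ε-closure = {q0, q1, q2, q5, q6, q7}.
Read '1': q0→{q0, q1}, q1→{q3}, q2→{q3, q6, q7}, q5→{q6, q7}, q6→∅, q7→{q1}; union {q0, q1, q3, q6, q7}; ε-closure = {q0, q1, q2, q3, q5, q6, q7}.
Read '1': q0→{q0, q1}, q1→{q3}, q2→{q3, q6, q7}, q3→{q1, q3, q5}, q5→{q6, q7}, q6→∅, q7→{q1}; union {q0, q1, q3, q5, q6, q7}; ε-closure = {q0, q1, q2, q3, q5, q6, q7}.
Read '1': q0→{q0, q1}, q1→{q3}, q2→{q3, q6, q7}, q3→{q1, q3, q5}, q5→{q6, q7}, q6→∅, q7→{q1}; union {q0, q1, q3, q5, q6, q7}; ε-closure = {q0, q1, q2, q3, q5, q6, q7}.
Read '1': q0→{q0, q1}, q1→{q3}, q2→{q3, q6, q7}, q3→{q1, q3, q5}, q5→{q6, q7}, q6→∅, q7→{q1}; union {q0, q1, q3, q5, q6, q7}; ε-closure = {q0, q1, q2, q3, q5, q6, q7}.
Read '1': q0→{q0, q1}, q1→{q3}, q2→{q3, q6, q7}, q3→{q1, q3, q5}, q5→{q6, q7}, q6→∅, q7→{q1}; union {q0, q1, q3, q5, q6, q7}; ε-closure = {q0, q1, q2, q3, q5, q6, q7}.
Read '1': q0→{q0, q1}, q1→{q3}, q2→{q3, q6, q7}, q3→{q1, q3, q5}, q5→{q6, q7}, q6→∅, q7→{q1}; union {q0, q1, q3, q5, q6, q7}; ε-closure = {q0, q1, q2, q3, q5, q6, q7}.
Read '0': q0→{q2}, q1→{q3}, q2→{q1, q7}, q3→{q0, q4}, q5→{q7}, q6→{q6}, q7→∅; union {q0, q1, q2, q3, q4, q6, q7}; ε-closure = {q0, q1, q2, q3, q4, q5, q6, q7}.
Read '1': q0→{q0, q1}, q1→{q3}, q2→{q3, q6, q7}, q3→{q1, q3, q5}, q4→{q6}, q5→{q6, q7}, q6→∅, q7→{q1}; union {q0, q1, q3, q5, q6, q7}; ε-closure = {q0, q1, q2, q3, q5, q6, q7}.
That set has 7 states.

7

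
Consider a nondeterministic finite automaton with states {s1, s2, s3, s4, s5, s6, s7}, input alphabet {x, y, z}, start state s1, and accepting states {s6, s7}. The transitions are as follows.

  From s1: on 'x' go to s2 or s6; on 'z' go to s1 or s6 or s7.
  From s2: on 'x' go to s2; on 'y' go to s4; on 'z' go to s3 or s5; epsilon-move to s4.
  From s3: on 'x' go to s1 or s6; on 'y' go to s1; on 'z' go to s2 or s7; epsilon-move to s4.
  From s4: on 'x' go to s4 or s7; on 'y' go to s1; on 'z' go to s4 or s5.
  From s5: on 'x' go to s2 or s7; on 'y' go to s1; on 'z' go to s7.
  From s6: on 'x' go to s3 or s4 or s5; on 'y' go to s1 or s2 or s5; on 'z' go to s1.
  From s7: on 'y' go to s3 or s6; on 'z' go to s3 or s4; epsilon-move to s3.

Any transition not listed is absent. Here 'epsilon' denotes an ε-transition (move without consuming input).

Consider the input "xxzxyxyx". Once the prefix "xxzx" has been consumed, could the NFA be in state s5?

Start in {s1}.
Read 'x': {s1} → {s2, s4, s6}.
Read 'x': {s2, s4, s6} → {s2, s3, s4, s5, s7}.
Read 'z': {s2, s3, s4, s5, s7} → {s2, s3, s4, s5, s7}.
Read 'x': {s2, s3, s4, s5, s7} → {s1, s2, s3, s4, s6, s7}.
State s5 is not in {s1, s2, s3, s4, s6, s7}.

No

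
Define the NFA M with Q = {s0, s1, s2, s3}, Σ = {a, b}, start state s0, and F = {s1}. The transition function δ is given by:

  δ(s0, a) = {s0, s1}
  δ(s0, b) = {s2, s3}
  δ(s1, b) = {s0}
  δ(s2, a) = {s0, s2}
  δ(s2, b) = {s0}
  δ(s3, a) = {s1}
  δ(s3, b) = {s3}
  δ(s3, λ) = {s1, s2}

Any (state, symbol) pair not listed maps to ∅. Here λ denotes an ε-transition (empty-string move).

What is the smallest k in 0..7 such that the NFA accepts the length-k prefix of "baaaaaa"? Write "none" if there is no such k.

Start in {s0}.
Read 'b': {s0} → {s1, s2, s3}.
None of the earlier sets intersect F, but {s1, s2, s3} does.

1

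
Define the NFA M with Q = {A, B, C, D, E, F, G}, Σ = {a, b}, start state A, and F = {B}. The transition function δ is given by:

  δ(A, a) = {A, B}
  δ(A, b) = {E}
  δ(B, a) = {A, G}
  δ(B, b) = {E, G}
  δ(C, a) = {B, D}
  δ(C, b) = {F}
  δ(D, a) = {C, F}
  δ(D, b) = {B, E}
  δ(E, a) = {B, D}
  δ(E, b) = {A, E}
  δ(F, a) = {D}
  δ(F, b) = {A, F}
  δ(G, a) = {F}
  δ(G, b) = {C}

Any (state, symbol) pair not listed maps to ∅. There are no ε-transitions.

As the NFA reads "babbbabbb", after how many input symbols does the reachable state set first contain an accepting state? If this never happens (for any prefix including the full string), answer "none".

Start in {A}.
Read 'b': A→{E}; now {E}.
Read 'a': E→{B, D}; now {B, D}.
None of the earlier sets intersect F, but {B, D} does.

2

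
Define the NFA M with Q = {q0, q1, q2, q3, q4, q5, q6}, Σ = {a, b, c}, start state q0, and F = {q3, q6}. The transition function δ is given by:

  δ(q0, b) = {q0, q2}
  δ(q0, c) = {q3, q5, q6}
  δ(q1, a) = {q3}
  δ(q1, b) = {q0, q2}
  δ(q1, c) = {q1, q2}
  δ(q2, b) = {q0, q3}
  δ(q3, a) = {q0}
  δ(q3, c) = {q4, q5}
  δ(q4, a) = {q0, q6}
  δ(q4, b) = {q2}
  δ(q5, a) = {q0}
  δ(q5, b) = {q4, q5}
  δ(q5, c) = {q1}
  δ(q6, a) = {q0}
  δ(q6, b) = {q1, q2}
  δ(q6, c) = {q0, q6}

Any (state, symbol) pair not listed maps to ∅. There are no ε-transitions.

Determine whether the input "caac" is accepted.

No

Start in {q0}.
Read 'c': {q0} → {q3, q5, q6}.
Read 'a': {q3, q5, q6} → {q0}.
Read 'a': {q0} → ∅.
The set is empty and remains empty for the remaining 1 symbol.
The final set ∅ contains no accepting state.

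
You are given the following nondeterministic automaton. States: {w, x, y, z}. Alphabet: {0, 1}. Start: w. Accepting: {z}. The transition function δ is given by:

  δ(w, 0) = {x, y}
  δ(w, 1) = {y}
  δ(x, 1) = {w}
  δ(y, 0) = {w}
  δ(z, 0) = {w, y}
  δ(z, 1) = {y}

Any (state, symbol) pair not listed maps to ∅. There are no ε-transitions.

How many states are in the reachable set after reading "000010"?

1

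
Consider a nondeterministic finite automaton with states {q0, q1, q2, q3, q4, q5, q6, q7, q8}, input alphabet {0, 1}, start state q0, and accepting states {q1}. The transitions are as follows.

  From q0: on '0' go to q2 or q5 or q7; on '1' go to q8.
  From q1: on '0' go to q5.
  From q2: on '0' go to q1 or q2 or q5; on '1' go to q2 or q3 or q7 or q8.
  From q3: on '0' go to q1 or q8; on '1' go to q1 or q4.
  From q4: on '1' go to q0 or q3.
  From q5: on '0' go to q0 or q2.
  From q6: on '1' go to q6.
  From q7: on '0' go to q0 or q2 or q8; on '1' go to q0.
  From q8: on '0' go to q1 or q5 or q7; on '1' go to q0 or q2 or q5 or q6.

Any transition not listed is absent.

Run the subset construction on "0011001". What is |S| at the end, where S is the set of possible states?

Start in {q0}.
Read '0': q0→{q2, q5, q7}; now {q2, q5, q7}.
Read '0': q2→{q1, q2, q5}, q5→{q0, q2}, q7→{q0, q2, q8}; now {q0, q1, q2, q5, q8}.
Read '1': q0→{q8}, q1→∅, q2→{q2, q3, q7, q8}, q5→∅, q8→{q0, q2, q5, q6}; now {q0, q2, q3, q5, q6, q7, q8}.
Read '1': q0→{q8}, q2→{q2, q3, q7, q8}, q3→{q1, q4}, q5→∅, q6→{q6}, q7→{q0}, q8→{q0, q2, q5, q6}; now {q0, q1, q2, q3, q4, q5, q6, q7, q8}.
Read '0': q0→{q2, q5, q7}, q1→{q5}, q2→{q1, q2, q5}, q3→{q1, q8}, q4→∅, q5→{q0, q2}, q6→∅, q7→{q0, q2, q8}, q8→{q1, q5, q7}; now {q0, q1, q2, q5, q7, q8}.
Read '0': q0→{q2, q5, q7}, q1→{q5}, q2→{q1, q2, q5}, q5→{q0, q2}, q7→{q0, q2, q8}, q8→{q1, q5, q7}; now {q0, q1, q2, q5, q7, q8}.
Read '1': q0→{q8}, q1→∅, q2→{q2, q3, q7, q8}, q5→∅, q7→{q0}, q8→{q0, q2, q5, q6}; now {q0, q2, q3, q5, q6, q7, q8}.
That set has 7 states.

7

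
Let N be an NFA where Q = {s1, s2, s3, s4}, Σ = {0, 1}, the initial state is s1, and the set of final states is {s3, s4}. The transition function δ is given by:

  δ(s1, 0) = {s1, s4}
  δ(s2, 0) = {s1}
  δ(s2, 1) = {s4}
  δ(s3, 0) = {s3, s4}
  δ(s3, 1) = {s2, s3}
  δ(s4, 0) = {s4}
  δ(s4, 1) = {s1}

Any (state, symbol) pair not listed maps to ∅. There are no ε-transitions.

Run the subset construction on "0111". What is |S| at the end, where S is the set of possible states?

0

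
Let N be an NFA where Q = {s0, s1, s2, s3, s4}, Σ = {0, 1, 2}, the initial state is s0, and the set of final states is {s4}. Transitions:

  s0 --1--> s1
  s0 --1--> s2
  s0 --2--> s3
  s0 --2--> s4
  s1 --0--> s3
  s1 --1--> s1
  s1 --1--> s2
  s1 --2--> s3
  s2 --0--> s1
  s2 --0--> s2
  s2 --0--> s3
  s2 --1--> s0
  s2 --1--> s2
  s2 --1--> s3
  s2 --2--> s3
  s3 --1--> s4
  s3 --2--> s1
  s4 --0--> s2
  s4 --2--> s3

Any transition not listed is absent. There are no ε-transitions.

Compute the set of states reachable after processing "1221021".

{s1, s2, s4}

Start in {s0}.
Read '1': {s0} → {s1, s2}.
Read '2': {s1, s2} → {s3}.
Read '2': {s3} → {s1}.
Read '1': {s1} → {s1, s2}.
Read '0': {s1, s2} → {s1, s2, s3}.
Read '2': {s1, s2, s3} → {s1, s3}.
Read '1': {s1, s3} → {s1, s2, s4}.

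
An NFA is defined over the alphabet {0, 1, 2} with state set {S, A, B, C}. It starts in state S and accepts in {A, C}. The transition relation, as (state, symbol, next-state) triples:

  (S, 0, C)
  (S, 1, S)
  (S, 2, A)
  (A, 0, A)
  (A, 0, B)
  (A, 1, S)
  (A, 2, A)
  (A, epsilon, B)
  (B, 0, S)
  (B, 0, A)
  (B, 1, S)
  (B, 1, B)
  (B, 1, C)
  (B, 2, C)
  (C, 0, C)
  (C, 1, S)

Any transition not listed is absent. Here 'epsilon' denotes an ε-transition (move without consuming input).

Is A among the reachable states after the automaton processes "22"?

Start in {S}.
Read '2': S→{A}; union {A}; ε-closure = {A, B}.
Read '2': A→{A}, B→{C}; union {A, C}; ε-closure = {A, B, C}.
State A is in {A, B, C}.

Yes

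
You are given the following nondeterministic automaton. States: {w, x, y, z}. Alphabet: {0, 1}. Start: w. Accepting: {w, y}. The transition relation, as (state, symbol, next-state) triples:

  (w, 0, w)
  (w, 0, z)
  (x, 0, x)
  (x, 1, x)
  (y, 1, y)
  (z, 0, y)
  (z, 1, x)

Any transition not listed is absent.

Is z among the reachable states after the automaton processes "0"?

Yes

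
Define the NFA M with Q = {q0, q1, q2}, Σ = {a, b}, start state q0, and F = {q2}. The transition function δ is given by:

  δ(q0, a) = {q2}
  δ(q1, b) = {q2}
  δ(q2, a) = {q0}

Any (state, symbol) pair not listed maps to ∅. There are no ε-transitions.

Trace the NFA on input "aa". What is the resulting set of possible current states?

{q0}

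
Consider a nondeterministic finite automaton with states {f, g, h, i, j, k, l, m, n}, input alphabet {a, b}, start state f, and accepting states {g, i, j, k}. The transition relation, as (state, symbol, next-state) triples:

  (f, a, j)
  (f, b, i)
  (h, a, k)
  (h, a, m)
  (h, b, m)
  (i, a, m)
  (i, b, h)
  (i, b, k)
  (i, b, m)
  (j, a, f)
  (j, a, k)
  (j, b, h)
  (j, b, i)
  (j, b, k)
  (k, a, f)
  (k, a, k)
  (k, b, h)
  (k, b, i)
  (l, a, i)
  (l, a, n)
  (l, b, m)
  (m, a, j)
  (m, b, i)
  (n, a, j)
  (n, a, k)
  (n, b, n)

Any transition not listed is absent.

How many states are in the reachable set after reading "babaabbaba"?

3

Start in {f}.
Read 'b': {f} → {i}.
Read 'a': {i} → {m}.
Read 'b': {m} → {i}.
Read 'a': {i} → {m}.
Read 'a': {m} → {j}.
Read 'b': {j} → {h, i, k}.
Read 'b': {h, i, k} → {h, i, k, m}.
Read 'a': {h, i, k, m} → {f, j, k, m}.
Read 'b': {f, j, k, m} → {h, i, k}.
Read 'a': {h, i, k} → {f, k, m}.
That set has 3 states.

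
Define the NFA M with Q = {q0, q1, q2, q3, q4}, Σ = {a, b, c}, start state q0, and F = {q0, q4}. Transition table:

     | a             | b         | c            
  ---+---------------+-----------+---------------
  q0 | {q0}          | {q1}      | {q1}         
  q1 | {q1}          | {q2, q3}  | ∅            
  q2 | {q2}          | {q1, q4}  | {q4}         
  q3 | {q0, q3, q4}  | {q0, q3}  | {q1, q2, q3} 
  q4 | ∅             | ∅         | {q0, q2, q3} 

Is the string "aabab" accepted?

No

Start in {q0}.
Read 'a': q0→{q0}; now {q0}.
Read 'a': q0→{q0}; now {q0}.
Read 'b': q0→{q1}; now {q1}.
Read 'a': q1→{q1}; now {q1}.
Read 'b': q1→{q2, q3}; now {q2, q3}.
The final set {q2, q3} contains no accepting state.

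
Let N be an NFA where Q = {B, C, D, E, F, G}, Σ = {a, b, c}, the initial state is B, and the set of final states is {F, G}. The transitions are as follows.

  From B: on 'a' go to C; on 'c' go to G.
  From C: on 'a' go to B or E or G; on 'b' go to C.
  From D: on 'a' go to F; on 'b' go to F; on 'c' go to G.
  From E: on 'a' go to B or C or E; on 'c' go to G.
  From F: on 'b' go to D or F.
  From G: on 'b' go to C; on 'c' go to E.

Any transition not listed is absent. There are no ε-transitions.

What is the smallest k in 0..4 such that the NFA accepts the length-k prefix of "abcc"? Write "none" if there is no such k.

none

Start in {B}.
Read 'a': B→{C}; now {C}.
Read 'b': C→{C}; now {C}.
Read 'c': C→∅; now ∅.
The set is empty and remains empty for the remaining 1 symbol.
No reachable set along the way intersects F.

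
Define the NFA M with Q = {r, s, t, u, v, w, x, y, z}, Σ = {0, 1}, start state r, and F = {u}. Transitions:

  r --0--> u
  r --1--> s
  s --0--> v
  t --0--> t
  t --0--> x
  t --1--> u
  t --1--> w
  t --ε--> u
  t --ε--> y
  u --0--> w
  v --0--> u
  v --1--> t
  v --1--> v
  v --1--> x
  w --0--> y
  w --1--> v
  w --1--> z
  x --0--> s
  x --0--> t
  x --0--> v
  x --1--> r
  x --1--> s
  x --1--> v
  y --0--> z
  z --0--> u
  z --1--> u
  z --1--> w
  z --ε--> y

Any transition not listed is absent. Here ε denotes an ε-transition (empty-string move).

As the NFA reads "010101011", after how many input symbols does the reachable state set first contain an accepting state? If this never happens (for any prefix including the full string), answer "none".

Start in {r}.
Read '0': r→{u}; now {u}.
None of the earlier sets intersect F, but {u} does.

1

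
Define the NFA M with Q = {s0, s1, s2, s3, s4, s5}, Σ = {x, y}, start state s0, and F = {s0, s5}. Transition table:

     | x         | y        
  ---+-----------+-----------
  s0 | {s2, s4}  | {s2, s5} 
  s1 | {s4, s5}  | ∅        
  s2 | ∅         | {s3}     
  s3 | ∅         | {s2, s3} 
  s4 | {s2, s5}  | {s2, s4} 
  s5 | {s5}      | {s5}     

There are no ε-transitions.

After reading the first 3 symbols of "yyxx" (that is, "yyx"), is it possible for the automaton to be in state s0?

No

Start in {s0}.
Read 'y': s0→{s2, s5}; now {s2, s5}.
Read 'y': s2→{s3}, s5→{s5}; now {s3, s5}.
Read 'x': s3→∅, s5→{s5}; now {s5}.
State s0 is not in {s5}.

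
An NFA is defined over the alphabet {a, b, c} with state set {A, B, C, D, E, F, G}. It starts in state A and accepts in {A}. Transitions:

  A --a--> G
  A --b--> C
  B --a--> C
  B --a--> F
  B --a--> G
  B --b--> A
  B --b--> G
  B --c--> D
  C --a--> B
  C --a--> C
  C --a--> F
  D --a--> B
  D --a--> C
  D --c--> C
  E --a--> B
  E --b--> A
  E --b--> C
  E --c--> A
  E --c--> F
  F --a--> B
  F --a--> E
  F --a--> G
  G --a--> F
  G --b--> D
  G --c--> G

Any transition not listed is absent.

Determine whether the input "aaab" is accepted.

Yes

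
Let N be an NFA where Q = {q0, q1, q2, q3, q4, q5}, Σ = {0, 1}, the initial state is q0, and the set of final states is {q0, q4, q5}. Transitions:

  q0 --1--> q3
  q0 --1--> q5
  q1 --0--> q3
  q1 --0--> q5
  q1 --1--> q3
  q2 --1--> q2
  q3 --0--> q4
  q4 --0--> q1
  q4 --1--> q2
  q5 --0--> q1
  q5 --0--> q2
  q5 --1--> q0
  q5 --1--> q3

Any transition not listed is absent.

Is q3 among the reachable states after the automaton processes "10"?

No

Start in {q0}.
Read '1': q0→{q3, q5}; now {q3, q5}.
Read '0': q3→{q4}, q5→{q1, q2}; now {q1, q2, q4}.
State q3 is not in {q1, q2, q4}.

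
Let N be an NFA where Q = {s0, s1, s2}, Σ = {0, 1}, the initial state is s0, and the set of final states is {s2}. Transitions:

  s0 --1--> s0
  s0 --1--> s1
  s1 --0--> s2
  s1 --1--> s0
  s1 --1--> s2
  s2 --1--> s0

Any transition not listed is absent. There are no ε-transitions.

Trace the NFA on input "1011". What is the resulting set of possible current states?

Start in {s0}.
Read '1': s0→{s0, s1}; now {s0, s1}.
Read '0': s0→∅, s1→{s2}; now {s2}.
Read '1': s2→{s0}; now {s0}.
Read '1': s0→{s0, s1}; now {s0, s1}.

{s0, s1}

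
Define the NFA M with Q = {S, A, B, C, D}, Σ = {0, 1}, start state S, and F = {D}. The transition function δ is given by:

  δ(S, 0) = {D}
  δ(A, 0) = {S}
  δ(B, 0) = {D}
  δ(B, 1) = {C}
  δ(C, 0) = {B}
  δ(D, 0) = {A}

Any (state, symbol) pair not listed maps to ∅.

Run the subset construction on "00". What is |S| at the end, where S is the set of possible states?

Start in {S}.
Read '0': S→{D}; now {D}.
Read '0': D→{A}; now {A}.
That set has 1 state.

1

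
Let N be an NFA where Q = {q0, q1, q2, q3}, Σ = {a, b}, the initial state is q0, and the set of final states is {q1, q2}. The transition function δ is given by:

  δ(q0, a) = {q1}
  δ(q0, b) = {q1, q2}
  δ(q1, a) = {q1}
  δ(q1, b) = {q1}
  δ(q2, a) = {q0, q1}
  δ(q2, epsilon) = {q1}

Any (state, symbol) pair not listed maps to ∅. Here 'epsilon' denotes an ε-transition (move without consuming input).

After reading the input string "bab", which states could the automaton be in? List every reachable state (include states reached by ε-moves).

{q1, q2}

Start in {q0}.
Read 'b': q0→{q1, q2}; now {q1, q2}.
Read 'a': q1→{q1}, q2→{q0, q1}; now {q0, q1}.
Read 'b': q0→{q1, q2}, q1→{q1}; now {q1, q2}.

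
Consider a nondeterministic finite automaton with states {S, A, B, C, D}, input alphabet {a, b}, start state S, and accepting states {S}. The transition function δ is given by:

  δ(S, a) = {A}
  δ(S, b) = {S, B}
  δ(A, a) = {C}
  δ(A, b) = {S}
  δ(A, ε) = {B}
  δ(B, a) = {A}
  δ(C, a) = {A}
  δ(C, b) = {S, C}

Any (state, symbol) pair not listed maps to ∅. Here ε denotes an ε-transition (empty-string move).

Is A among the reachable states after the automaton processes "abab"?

No

Start in {S}.
Read 'a': {S} → {A, B}.
Read 'b': {A, B} → {S}.
Read 'a': {S} → {A, B}.
Read 'b': {A, B} → {S}.
State A is not in {S}.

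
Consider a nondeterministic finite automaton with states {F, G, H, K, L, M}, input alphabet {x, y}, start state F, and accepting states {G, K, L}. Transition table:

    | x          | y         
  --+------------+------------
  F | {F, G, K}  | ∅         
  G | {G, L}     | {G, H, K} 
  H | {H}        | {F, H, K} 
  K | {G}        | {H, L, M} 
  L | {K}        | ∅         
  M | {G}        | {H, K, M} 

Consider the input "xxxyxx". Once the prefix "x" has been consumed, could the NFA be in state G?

Yes

Start in {F}.
Read 'x': F→{F, G, K}; now {F, G, K}.
State G is in {F, G, K}.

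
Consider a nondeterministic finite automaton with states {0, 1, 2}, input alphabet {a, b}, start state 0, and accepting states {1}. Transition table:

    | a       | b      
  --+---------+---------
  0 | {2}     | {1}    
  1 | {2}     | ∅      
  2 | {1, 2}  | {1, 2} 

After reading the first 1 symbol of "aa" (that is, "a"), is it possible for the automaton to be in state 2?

Start in {0}.
Read 'a': 0→{2}; now {2}.
State 2 is in {2}.

Yes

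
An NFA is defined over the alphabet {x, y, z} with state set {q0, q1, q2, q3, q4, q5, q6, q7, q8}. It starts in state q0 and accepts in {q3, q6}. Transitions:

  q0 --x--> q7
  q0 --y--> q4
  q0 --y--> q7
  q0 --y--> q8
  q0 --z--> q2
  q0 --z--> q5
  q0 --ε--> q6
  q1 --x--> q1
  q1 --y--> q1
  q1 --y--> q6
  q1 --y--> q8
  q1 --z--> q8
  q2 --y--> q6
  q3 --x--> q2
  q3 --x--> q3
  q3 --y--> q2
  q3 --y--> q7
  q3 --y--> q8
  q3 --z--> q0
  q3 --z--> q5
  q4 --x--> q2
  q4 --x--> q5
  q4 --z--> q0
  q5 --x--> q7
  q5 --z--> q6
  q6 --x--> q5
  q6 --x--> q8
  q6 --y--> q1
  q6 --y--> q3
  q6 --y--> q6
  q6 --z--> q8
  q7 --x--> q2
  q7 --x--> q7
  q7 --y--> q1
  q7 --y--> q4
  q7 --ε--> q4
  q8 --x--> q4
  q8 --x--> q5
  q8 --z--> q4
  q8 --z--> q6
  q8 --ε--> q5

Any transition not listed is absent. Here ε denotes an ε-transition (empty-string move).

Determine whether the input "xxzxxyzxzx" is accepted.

Start: ε-closure({q0}) = {q0, q6}.
Read 'x': q0→{q7}, q6→{q5, q8}; union {q5, q7, q8}; ε-closure = {q4, q5, q7, q8}.
Read 'x': q4→{q2, q5}, q5→{q7}, q7→{q2, q7}, q8→{q4, q5}; now {q2, q4, q5, q7}.
Read 'z': q2→∅, q4→{q0}, q5→{q6}, q7→∅; now {q0, q6}.
Read 'x': q0→{q7}, q6→{q5, q8}; union {q5, q7, q8}; ε-closure = {q4, q5, q7, q8}.
Read 'x': q4→{q2, q5}, q5→{q7}, q7→{q2, q7}, q8→{q4, q5}; now {q2, q4, q5, q7}.
Read 'y': q2→{q6}, q4→∅, q5→∅, q7→{q1, q4}; now {q1, q4, q6}.
Read 'z': q1→{q8}, q4→{q0}, q6→{q8}; union {q0, q8}; ε-closure = {q0, q5, q6, q8}.
Read 'x': q0→{q7}, q5→{q7}, q6→{q5, q8}, q8→{q4, q5}; now {q4, q5, q7, q8}.
Read 'z': q4→{q0}, q5→{q6}, q7→∅, q8→{q4, q6}; now {q0, q4, q6}.
Read 'x': q0→{q7}, q4→{q2, q5}, q6→{q5, q8}; union {q2, q5, q7, q8}; ε-closure = {q2, q4, q5, q7, q8}.
The final set {q2, q4, q5, q7, q8} contains no accepting state.

No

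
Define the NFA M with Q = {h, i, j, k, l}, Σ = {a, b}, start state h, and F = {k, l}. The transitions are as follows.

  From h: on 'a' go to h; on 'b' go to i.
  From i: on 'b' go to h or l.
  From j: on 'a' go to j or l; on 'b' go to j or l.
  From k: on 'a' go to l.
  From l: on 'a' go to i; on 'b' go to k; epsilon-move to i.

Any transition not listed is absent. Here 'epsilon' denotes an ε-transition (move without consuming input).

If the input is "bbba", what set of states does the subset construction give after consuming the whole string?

Start in {h}.
Read 'b': {h} → {i}.
Read 'b': {i} → {h, i, l}.
Read 'b': {h, i, l} → {h, i, k, l}.
Read 'a': {h, i, k, l} → {h, i, l}.

{h, i, l}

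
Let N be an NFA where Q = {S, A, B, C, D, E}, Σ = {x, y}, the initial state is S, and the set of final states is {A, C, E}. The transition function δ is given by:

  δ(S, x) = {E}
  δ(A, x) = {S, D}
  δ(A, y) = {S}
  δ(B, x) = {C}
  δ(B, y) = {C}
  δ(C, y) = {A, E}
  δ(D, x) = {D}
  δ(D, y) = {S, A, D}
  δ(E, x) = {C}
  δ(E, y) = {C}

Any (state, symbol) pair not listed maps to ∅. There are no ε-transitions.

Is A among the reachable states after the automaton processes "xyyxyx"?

No

Start in {S}.
Read 'x': {S} → {E}.
Read 'y': {E} → {C}.
Read 'y': {C} → {A, E}.
Read 'x': {A, E} → {S, C, D}.
Read 'y': {S, C, D} → {S, A, D, E}.
Read 'x': {S, A, D, E} → {S, C, D, E}.
State A is not in {S, C, D, E}.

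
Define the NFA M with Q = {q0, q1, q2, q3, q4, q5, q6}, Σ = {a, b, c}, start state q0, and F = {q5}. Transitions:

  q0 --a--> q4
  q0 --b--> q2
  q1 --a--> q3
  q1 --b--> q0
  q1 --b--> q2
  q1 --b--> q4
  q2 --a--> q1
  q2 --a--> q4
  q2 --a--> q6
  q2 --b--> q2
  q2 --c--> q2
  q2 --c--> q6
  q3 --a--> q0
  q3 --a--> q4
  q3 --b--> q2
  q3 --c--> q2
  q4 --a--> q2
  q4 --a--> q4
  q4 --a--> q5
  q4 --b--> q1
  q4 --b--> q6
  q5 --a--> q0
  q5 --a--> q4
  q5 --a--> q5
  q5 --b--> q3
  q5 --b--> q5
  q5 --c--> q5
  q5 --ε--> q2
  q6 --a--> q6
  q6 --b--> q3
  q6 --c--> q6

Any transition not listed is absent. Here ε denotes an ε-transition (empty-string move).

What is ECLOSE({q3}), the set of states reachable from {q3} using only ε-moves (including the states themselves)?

{q3}

Begin with {q3}.
No ε-moves leave this set, so the closure equals the set itself.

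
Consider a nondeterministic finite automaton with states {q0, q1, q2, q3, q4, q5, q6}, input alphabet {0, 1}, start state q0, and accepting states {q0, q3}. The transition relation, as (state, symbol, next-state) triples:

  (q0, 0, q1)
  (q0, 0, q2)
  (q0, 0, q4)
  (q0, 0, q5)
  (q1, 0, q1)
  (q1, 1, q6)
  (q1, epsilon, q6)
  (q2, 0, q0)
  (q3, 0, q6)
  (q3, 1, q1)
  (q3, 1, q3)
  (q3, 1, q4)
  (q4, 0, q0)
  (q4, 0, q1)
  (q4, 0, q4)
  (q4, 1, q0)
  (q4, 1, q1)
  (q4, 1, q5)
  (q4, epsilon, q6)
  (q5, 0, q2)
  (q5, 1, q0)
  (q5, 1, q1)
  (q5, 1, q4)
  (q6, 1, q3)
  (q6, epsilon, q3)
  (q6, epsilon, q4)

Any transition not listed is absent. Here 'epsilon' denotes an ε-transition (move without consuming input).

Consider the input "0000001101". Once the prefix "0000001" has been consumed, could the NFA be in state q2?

Start in {q0}.
Read '0': q0→{q1, q2, q4, q5}; union {q1, q2, q4, q5}; ε-closure = {q1, q2, q3, q4, q5, q6}.
Read '0': q1→{q1}, q2→{q0}, q3→{q6}, q4→{q0, q1, q4}, q5→{q2}, q6→∅; union {q0, q1, q2, q4, q6}; ε-closure = {q0, q1, q2, q3, q4, q6}.
Read '0': q0→{q1, q2, q4, q5}, q1→{q1}, q2→{q0}, q3→{q6}, q4→{q0, q1, q4}, q6→∅; union {q0, q1, q2, q4, q5, q6}; ε-closure = {q0, q1, q2, q3, q4, q5, q6}.
Read '0': q0→{q1, q2, q4, q5}, q1→{q1}, q2→{q0}, q3→{q6}, q4→{q0, q1, q4}, q5→{q2}, q6→∅; union {q0, q1, q2, q4, q5, q6}; ε-closure = {q0, q1, q2, q3, q4, q5, q6}.
Read '0': q0→{q1, q2, q4, q5}, q1→{q1}, q2→{q0}, q3→{q6}, q4→{q0, q1, q4}, q5→{q2}, q6→∅; union {q0, q1, q2, q4, q5, q6}; ε-closure = {q0, q1, q2, q3, q4, q5, q6}.
Read '0': q0→{q1, q2, q4, q5}, q1→{q1}, q2→{q0}, q3→{q6}, q4→{q0, q1, q4}, q5→{q2}, q6→∅; union {q0, q1, q2, q4, q5, q6}; ε-closure = {q0, q1, q2, q3, q4, q5, q6}.
Read '1': q0→∅, q1→{q6}, q2→∅, q3→{q1, q3, q4}, q4→{q0, q1, q5}, q5→{q0, q1, q4}, q6→{q3}; now {q0, q1, q3, q4, q5, q6}.
State q2 is not in {q0, q1, q3, q4, q5, q6}.

No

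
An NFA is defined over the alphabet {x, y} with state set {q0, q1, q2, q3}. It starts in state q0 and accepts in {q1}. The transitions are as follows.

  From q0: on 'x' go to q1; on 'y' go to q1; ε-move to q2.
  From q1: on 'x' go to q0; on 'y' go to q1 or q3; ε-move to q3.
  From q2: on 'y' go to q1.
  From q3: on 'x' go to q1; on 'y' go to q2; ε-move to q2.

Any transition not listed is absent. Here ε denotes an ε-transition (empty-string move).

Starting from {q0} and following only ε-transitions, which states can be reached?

{q0, q2}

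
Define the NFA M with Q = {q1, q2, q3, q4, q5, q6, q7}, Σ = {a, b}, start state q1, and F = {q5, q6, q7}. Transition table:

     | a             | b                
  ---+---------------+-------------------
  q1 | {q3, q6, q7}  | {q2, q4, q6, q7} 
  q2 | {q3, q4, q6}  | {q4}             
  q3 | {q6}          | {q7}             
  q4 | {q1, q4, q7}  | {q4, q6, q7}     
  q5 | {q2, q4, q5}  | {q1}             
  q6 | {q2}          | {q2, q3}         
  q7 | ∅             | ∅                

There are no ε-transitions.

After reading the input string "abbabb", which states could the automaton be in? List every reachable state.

{q2, q3, q4, q6, q7}

Start in {q1}.
Read 'a': {q1} → {q3, q6, q7}.
Read 'b': {q3, q6, q7} → {q2, q3, q7}.
Read 'b': {q2, q3, q7} → {q4, q7}.
Read 'a': {q4, q7} → {q1, q4, q7}.
Read 'b': {q1, q4, q7} → {q2, q4, q6, q7}.
Read 'b': {q2, q4, q6, q7} → {q2, q3, q4, q6, q7}.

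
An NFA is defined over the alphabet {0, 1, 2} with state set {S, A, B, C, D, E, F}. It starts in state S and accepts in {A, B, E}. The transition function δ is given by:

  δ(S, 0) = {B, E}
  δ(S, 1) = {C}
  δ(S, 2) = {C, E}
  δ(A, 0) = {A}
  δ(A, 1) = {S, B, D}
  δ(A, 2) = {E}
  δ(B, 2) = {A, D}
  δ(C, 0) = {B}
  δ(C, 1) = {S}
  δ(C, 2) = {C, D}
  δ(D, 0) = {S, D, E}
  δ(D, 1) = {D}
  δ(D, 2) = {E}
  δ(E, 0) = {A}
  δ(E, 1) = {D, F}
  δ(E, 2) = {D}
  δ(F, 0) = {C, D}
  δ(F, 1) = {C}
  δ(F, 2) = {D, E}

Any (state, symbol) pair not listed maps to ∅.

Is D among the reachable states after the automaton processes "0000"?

Start in {S}.
Read '0': {S} → {B, E}.
Read '0': {B, E} → {A}.
Read '0': {A} → {A}.
Read '0': {A} → {A}.
State D is not in {A}.

No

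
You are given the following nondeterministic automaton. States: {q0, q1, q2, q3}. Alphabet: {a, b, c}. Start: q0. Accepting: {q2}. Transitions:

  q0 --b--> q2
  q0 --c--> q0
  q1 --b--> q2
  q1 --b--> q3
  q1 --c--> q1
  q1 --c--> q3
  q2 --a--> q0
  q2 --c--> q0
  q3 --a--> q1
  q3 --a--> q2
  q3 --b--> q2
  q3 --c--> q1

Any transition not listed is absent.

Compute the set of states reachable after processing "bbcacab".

Start in {q0}.
Read 'b': q0→{q2}; now {q2}.
Read 'b': q2→∅; now ∅.
The set is empty and remains empty for the remaining 5 symbols.

∅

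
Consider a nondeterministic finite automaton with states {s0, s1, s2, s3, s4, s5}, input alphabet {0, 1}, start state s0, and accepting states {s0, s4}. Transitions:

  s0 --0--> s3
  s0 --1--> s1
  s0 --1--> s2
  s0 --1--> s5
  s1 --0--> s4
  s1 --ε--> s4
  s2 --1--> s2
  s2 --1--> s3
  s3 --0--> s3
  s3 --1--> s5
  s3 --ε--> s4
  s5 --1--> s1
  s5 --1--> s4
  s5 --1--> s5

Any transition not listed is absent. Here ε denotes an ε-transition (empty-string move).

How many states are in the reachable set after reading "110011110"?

1

Start in {s0}.
Read '1': {s0} → {s1, s2, s4, s5}.
Read '1': {s1, s2, s4, s5} → {s1, s2, s3, s4, s5}.
Read '0': {s1, s2, s3, s4, s5} → {s3, s4}.
Read '0': {s3, s4} → {s3, s4}.
Read '1': {s3, s4} → {s5}.
Read '1': {s5} → {s1, s4, s5}.
Read '1': {s1, s4, s5} → {s1, s4, s5}.
Read '1': {s1, s4, s5} → {s1, s4, s5}.
Read '0': {s1, s4, s5} → {s4}.
That set has 1 state.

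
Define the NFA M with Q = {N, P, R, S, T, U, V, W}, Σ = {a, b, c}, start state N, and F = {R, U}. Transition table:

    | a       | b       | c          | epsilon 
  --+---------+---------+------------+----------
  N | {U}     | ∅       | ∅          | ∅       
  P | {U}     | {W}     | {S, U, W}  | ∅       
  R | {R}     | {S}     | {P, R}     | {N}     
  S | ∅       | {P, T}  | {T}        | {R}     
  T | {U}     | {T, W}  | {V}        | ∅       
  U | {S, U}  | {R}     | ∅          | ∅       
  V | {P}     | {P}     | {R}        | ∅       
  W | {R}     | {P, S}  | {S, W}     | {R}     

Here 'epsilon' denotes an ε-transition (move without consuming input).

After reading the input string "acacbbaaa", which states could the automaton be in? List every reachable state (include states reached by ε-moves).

∅

Start in {N}.
Read 'a': N→{U}; now {U}.
Read 'c': U→∅; now ∅.
The set is empty and remains empty for the remaining 7 symbols.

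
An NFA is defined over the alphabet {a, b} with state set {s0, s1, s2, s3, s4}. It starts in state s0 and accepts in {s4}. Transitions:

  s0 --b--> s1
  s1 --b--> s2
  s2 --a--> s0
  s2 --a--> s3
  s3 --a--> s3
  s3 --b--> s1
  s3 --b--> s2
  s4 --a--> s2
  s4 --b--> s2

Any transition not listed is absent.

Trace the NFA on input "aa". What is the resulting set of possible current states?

∅

Start in {s0}.
Read 'a': s0→∅; now ∅.
The set is empty and remains empty for the remaining 1 symbol.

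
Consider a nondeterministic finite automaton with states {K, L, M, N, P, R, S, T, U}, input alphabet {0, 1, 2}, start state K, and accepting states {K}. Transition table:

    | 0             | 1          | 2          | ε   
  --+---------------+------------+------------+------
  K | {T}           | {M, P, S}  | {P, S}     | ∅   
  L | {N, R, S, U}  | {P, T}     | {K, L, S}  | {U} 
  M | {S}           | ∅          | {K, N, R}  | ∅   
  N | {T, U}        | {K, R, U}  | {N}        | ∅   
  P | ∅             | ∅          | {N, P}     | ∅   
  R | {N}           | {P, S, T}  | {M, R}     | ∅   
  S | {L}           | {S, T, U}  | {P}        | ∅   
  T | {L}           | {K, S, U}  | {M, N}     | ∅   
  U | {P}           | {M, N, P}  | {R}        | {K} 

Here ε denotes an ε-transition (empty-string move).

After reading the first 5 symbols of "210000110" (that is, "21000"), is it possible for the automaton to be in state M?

Start in {K}.
Read '2': {K} → {P, S}.
Read '1': {P, S} → {K, S, T, U}.
Read '0': {K, S, T, U} → {K, L, P, T, U}.
Read '0': {K, L, P, T, U} → {K, L, N, P, R, S, T, U}.
Read '0': {K, L, N, P, R, S, T, U} → {K, L, N, P, R, S, T, U}.
State M is not in {K, L, N, P, R, S, T, U}.

No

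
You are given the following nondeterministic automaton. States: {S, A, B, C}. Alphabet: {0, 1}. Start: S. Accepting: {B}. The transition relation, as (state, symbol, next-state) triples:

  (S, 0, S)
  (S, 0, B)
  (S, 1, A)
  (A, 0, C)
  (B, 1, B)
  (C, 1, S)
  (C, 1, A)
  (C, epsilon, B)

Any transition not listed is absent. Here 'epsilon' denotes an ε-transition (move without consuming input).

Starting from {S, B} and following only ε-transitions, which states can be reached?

{S, B}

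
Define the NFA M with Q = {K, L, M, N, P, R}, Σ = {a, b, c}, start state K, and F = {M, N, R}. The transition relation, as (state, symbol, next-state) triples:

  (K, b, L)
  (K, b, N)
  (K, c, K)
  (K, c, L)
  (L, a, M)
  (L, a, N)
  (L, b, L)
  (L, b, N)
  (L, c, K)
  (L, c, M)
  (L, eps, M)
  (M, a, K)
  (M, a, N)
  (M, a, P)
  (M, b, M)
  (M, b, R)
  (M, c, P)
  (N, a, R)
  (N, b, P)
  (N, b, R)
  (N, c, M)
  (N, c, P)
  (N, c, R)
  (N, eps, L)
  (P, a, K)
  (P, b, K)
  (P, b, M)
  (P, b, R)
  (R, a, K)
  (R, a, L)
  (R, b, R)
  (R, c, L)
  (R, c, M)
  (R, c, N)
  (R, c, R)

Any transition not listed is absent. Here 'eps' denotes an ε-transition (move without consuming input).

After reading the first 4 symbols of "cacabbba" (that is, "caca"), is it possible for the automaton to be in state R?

No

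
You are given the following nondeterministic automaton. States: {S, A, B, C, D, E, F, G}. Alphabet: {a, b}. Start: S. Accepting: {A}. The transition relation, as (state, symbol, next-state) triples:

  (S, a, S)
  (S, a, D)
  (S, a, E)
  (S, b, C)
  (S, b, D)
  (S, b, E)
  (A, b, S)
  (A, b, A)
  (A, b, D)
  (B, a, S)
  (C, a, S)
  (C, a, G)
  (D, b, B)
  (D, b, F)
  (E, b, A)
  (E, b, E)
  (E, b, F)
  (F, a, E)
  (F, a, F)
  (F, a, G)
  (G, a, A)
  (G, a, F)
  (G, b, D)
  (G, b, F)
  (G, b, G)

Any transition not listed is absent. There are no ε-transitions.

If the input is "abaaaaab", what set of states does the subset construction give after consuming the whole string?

Start in {S}.
Read 'a': S→{S, D, E}; now {S, D, E}.
Read 'b': S→{C, D, E}, D→{B, F}, E→{A, E, F}; now {A, B, C, D, E, F}.
Read 'a': A→∅, B→{S}, C→{S, G}, D→∅, E→∅, F→{E, F, G}; now {S, E, F, G}.
Read 'a': S→{S, D, E}, E→∅, F→{E, F, G}, G→{A, F}; now {S, A, D, E, F, G}.
Read 'a': S→{S, D, E}, A→∅, D→∅, E→∅, F→{E, F, G}, G→{A, F}; now {S, A, D, E, F, G}.
Read 'a': S→{S, D, E}, A→∅, D→∅, E→∅, F→{E, F, G}, G→{A, F}; now {S, A, D, E, F, G}.
Read 'a': S→{S, D, E}, A→∅, D→∅, E→∅, F→{E, F, G}, G→{A, F}; now {S, A, D, E, F, G}.
Read 'b': S→{C, D, E}, A→{S, A, D}, D→{B, F}, E→{A, E, F}, F→∅, G→{D, F, G}; now {S, A, B, C, D, E, F, G}.

{S, A, B, C, D, E, F, G}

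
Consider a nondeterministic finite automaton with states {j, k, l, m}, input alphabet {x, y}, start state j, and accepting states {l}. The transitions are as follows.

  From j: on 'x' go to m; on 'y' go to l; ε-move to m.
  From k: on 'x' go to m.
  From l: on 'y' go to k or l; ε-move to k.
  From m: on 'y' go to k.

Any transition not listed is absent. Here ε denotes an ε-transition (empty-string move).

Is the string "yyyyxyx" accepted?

No

Start: ε-closure({j}) = {j, m}.
Read 'y': {j, m} → {k, l}.
Read 'y': {k, l} → {k, l}.
Read 'y': {k, l} → {k, l}.
Read 'y': {k, l} → {k, l}.
Read 'x': {k, l} → {m}.
Read 'y': {m} → {k}.
Read 'x': {k} → {m}.
The final set {m} contains no accepting state.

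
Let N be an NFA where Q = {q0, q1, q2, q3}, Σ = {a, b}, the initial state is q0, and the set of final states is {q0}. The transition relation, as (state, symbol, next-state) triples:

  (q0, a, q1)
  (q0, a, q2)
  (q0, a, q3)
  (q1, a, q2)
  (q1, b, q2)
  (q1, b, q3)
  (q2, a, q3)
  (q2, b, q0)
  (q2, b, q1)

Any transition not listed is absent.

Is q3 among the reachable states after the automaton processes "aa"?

Start in {q0}.
Read 'a': q0→{q1, q2, q3}; now {q1, q2, q3}.
Read 'a': q1→{q2}, q2→{q3}, q3→∅; now {q2, q3}.
State q3 is in {q2, q3}.

Yes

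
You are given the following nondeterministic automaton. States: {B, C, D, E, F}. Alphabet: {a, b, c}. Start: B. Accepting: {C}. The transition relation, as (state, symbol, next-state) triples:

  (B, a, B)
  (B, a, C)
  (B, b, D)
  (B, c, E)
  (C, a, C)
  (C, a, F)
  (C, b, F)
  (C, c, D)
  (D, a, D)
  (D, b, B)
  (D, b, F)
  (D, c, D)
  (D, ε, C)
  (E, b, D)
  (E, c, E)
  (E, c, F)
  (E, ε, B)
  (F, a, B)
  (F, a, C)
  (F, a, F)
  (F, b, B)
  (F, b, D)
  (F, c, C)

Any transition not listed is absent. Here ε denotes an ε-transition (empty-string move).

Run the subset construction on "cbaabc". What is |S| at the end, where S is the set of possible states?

4

Start in {B}.
Read 'c': B→{E}; union {E}; ε-closure = {B, E}.
Read 'b': B→{D}, E→{D}; union {D}; ε-closure = {C, D}.
Read 'a': C→{C, F}, D→{D}; now {C, D, F}.
Read 'a': C→{C, F}, D→{D}, F→{B, C, F}; now {B, C, D, F}.
Read 'b': B→{D}, C→{F}, D→{B, F}, F→{B, D}; union {B, D, F}; ε-closure = {B, C, D, F}.
Read 'c': B→{E}, C→{D}, D→{D}, F→{C}; union {C, D, E}; ε-closure = {B, C, D, E}.
That set has 4 states.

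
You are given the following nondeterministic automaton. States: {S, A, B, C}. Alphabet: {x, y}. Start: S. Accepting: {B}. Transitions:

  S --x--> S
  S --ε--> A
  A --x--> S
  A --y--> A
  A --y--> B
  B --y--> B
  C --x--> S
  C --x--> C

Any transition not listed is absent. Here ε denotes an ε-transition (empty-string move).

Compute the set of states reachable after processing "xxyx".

{S, A}

Start: ε-closure({S}) = {S, A}.
Read 'x': {S, A} → {S, A}.
Read 'x': {S, A} → {S, A}.
Read 'y': {S, A} → {A, B}.
Read 'x': {A, B} → {S, A}.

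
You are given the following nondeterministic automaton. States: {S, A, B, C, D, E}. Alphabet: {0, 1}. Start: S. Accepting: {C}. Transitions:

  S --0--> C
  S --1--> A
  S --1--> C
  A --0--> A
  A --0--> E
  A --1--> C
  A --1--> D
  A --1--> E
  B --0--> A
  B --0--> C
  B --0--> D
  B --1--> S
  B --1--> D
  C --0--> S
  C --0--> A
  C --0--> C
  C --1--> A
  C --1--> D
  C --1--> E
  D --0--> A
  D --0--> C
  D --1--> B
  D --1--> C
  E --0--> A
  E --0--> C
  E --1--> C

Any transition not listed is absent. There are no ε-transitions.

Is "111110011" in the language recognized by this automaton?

Start in {S}.
Read '1': S→{A, C}; now {A, C}.
Read '1': A→{C, D, E}, C→{A, D, E}; now {A, C, D, E}.
Read '1': A→{C, D, E}, C→{A, D, E}, D→{B, C}, E→{C}; now {A, B, C, D, E}.
Read '1': A→{C, D, E}, B→{S, D}, C→{A, D, E}, D→{B, C}, E→{C}; now {S, A, B, C, D, E}.
Read '1': S→{A, C}, A→{C, D, E}, B→{S, D}, C→{A, D, E}, D→{B, C}, E→{C}; now {S, A, B, C, D, E}.
Read '0': S→{C}, A→{A, E}, B→{A, C, D}, C→{S, A, C}, D→{A, C}, E→{A, C}; now {S, A, C, D, E}.
Read '0': S→{C}, A→{A, E}, C→{S, A, C}, D→{A, C}, E→{A, C}; now {S, A, C, E}.
Read '1': S→{A, C}, A→{C, D, E}, C→{A, D, E}, E→{C}; now {A, C, D, E}.
Read '1': A→{C, D, E}, C→{A, D, E}, D→{B, C}, E→{C}; now {A, B, C, D, E}.
The final set {A, B, C, D, E} contains the accepting state C.

Yes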